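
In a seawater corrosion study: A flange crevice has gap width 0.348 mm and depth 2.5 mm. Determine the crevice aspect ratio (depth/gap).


Aspect ratio = depth / gap
Ratio = 2.5 / 0.348 = 7.2

7.2


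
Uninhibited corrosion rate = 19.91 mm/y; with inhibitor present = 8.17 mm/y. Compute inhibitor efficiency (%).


Apply the inhibitor-efficiency definition: IE = (CR_blank − CR_inh)/CR_blank × 100
IE = (19.91 − 8.17) / 19.91 × 100
IE = 11.74 / 19.91 × 100 = 59.0 %

59.0 %


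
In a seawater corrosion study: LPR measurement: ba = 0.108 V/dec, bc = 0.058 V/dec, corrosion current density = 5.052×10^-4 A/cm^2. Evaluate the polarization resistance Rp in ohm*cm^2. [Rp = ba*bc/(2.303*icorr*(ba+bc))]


Apply the Stern-Geary equation: Rp = ba*bc / (2.303*icorr*(ba+bc))
ba*bc = 0.108*0.058 = 0.006264
ba+bc = 0.166; 2.303*icorr*(ba+bc) = 2.303*5.052×10^-4*0.166 = 1.9313695×10^-4
Rp = 0.006264 / 1.9313695×10^-4 = 32.4 ohm*cm^2

32.4 ohm*cm^2


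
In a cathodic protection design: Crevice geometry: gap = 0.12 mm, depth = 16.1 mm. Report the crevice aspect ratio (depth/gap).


Aspect ratio = depth / gap
Ratio = 16.1 / 0.12 = 134.2

134.2


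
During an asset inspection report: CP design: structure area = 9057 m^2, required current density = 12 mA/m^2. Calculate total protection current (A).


I = area * current density, then convert mA → A (÷1000)
I = 9057 * 12 / 1000 = 108.68 A

108.68 A


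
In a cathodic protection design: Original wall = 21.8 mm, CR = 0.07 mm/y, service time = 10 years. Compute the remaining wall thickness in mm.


Remaining wall = original − CR × time
t = 21.8 − 0.07*10 = 21.8 − 0.7 = 21.1 mm

21.1 mm


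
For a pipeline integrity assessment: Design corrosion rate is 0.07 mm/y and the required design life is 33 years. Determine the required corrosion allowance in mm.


Corrosion allowance = CR × design life
CA = 0.07 * 33 = 2.31 mm

2.31 mm


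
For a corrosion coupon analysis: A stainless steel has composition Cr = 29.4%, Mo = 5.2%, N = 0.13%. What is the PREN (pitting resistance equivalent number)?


Apply the PREN formula: PREN = Cr + 3.3*Mo + 16*N
PREN = 29.4 + 3.3*5.2 + 16*0.13
PREN = 29.4 + 17.16 + 2.08 = 48.64

48.64


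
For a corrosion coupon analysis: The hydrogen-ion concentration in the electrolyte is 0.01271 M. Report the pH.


pH = −log10[H+]
pH = −log10(0.01271) = 1.9

1.9


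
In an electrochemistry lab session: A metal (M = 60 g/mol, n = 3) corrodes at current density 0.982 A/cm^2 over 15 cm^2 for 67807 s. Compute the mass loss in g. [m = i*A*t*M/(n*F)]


Apply Faraday's law: m = i*A*t*M / (n*F)
Total charge passed Q = i*A*t = 0.982*15*67807 = 998797.11 C
m = Q*M/(n*F) = 998797.11*60/(3*96485) = 207.0368 g

207.0368 g


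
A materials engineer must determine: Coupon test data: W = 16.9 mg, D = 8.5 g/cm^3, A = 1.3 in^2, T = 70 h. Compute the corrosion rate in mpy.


Apply the mpy weight-loss relation: CR = 534 * W / (D * A * T)
Numerator: 534 * 16.9 = 9024.6
Denominator: 8.5 * 1.3 * 70 = 773.5
CR = 9024.6 / 773.5 = 11.667 mpy

11.667 mpy


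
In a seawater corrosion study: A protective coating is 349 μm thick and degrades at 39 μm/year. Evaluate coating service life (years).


Service life = thickness / degradation rate
Life = 349 / 39 = 8.9 years

8.9 years


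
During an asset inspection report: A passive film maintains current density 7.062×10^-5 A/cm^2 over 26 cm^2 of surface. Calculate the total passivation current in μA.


I = i_pass * A, then convert A → μA (×10^6)
I = 7.062×10^-5 * 26 * 10^6 = 1836.12 μA

1836.12 μA


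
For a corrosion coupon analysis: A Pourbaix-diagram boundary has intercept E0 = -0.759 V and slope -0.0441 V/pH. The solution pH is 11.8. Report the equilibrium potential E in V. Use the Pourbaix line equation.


Apply the Pourbaix line equation: E = E0 + slope*pH
E = -0.759 + (-0.0441)*11.8 = -0.759 + (-0.52038) = -1.27938 V
Rounded to 4 decimal places: E = -1.2794 V

-1.2794 V


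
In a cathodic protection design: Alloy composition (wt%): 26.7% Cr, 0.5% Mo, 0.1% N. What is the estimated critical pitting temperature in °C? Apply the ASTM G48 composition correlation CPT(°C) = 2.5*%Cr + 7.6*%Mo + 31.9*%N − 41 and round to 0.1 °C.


Apply the ASTM G48 empirical CPT estimate: CPT(°C) = 2.5*%Cr + 7.6*%Mo + 31.9*%N − 41
2.5*26.7 = 66.75; 7.6*0.5 = 3.8; 31.9*0.1 = 3.19
CPT = 66.75 + 3.8 + 3.19 − 41 = 32.74 °C
Rounded to 0.1 °C: CPT ≈ 32.7 °C

32.7 °C


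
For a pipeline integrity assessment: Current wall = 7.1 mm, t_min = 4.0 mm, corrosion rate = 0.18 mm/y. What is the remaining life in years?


Apply the remaining-life relation: RL = (t_current − t_min) / CR
RL = (7.1 − 4.0) / 0.18 = 3.1 / 0.18 = 17.2 years

17.2 years


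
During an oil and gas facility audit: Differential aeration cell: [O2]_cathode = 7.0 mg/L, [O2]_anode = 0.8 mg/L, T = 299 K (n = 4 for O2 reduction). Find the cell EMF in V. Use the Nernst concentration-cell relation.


Apply the Nernst concentration-cell relation: E = (RT/nF)*ln(C_cathode/C_anode)
RT/nF = 8.314*299/(4*96485) = 0.00644112 V
ln(7.0/0.8) = 2.16905
E = 0.00644112 * 2.16905 = 0.01397 V

0.01397 V


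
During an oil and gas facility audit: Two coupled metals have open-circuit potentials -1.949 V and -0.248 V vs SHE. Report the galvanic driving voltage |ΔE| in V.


Driving voltage is the absolute potential difference.
|ΔE| = |-1.949 − (-0.248)| = 1.701 V

1.701 V


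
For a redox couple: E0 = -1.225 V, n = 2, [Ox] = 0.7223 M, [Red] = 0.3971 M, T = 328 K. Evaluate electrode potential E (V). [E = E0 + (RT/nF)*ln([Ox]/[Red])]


Apply the Nernst equation: E = E0 + (RT/nF)*ln([Ox]/[Red])
Step 1: RT/nF = 8.314*328/(2*96485) = 0.01413169 V
Step 2: [Ox]/[Red] = 0.7223/0.3971 = 1.818937
Step 3: ln(1.818937) = 0.598252
Step 4: correction = 0.01413169 * 0.598252 = 0.0085 V
E = -1.225 + 0.0085 = -1.2165 V

-1.2165 V


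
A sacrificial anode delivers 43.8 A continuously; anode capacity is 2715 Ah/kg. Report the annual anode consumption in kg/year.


Annual consumption = current * hours per year / capacity
Rate = 43.8 * 8760 / 2715 = 141.3 kg/year

141.3 kg/year


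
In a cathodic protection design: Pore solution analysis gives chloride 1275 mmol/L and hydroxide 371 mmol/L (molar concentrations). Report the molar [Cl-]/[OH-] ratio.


Threshold parameter = [Cl-] / [OH-] (molar basis; both in mmol/L, so units cancel)
Ratio = 1275 / 371 = 3.44

3.44


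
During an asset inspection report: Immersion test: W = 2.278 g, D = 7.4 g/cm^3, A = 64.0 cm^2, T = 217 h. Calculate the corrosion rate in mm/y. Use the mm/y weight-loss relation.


Apply the mm/y weight-loss relation: CR = 87600 * W / (D * A * T)
Numerator: 87600 * 2.278 = 199552.8
Denominator: 7.4 * 64.0 * 217 = 102771.2
CR = 199552.8 / 102771.2 = 1.9417 mm/y

1.9417 mm/y


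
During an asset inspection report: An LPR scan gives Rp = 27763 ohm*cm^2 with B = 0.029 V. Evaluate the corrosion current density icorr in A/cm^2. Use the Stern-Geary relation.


Apply the Stern-Geary relation: icorr = B / Rp
icorr = 0.029 / 27763 = 1.045×10^-6 A/cm^2

1.045×10^-6 A/cm^2


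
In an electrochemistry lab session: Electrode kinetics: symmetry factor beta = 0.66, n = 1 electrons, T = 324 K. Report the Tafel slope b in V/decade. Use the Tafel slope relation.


Apply the Tafel slope relation: b = 2.303*R*T/(beta*n*F)
Numerator: 2.303 * 8.314 * 324 = 6203.67
Denominator: 0.66 * 1 * 96485 = 63680.1
b = 6203.67 / 63680.1 = 0.0974 V/decade

0.0974 V/decade


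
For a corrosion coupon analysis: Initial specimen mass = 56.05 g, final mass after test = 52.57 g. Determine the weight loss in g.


Weight loss = initial − final
WL = 56.05 − 52.57 = 3.48 g

3.48 g


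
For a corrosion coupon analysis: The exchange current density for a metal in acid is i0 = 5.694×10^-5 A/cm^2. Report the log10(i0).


i0 = 5.694×10^-5 A/cm^2
log10(i0) = -4.245

-4.245


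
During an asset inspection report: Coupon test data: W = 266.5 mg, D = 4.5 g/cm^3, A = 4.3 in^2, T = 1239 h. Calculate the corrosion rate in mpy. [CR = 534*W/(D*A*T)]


Apply the mpy weight-loss relation: CR = 534 * W / (D * A * T)
Numerator: 534 * 266.5 = 142311.0
Denominator: 4.5 * 4.3 * 1239 = 23974.65
CR = 142311.0 / 23974.65 = 5.936 mpy

5.936 mpy


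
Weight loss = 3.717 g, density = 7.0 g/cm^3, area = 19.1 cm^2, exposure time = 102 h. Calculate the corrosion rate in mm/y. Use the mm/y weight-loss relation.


Apply the mm/y weight-loss relation: CR = 87600 * W / (D * A * T)
Numerator: 87600 * 3.717 = 325609.2
Denominator: 7.0 * 19.1 * 102 = 13637.4
CR = 325609.2 / 13637.4 = 23.87619 mm/y

23.87619 mm/y


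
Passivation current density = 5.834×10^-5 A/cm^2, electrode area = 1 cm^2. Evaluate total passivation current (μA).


I = i_pass * A, then convert A → μA (×10^6)
I = 5.834×10^-5 * 1 * 10^6 = 58.34 μA

58.34 μA


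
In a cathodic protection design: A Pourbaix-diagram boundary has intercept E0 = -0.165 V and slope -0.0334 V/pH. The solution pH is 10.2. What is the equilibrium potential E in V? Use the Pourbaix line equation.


Apply the Pourbaix line equation: E = E0 + slope*pH
E = -0.165 + (-0.0334)*10.2 = -0.165 + (-0.34068) = -0.50568 V
Rounded to 3 decimal places: E = -0.506 V

-0.506 V


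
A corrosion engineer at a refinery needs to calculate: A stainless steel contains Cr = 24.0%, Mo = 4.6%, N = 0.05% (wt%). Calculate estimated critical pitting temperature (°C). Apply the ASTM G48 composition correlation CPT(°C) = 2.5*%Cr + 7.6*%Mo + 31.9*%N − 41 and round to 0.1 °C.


Apply the ASTM G48 empirical CPT estimate: CPT(°C) = 2.5*%Cr + 7.6*%Mo + 31.9*%N − 41
2.5*24.0 = 60; 7.6*4.6 = 34.96; 31.9*0.05 = 1.595
CPT = 60 + 34.96 + 1.595 − 41 = 55.555 °C
Rounded to 0.1 °C: CPT ≈ 55.6 °C

55.6 °C


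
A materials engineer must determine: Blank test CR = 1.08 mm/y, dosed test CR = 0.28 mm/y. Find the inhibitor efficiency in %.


Apply the inhibitor-efficiency definition: IE = (CR_blank − CR_inh)/CR_blank × 100
IE = (1.08 − 0.28) / 1.08 × 100
IE = 0.8 / 1.08 × 100 = 74.1 %

74.1 %


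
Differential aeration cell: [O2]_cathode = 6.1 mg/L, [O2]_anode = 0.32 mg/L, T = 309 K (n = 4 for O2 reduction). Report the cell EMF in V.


Apply the Nernst concentration-cell relation: E = (RT/nF)*ln(C_cathode/C_anode)
RT/nF = 8.314*309/(4*96485) = 0.00665654 V
ln(6.1/0.32) = 2.94772
E = 0.00665654 * 2.94772 = 0.01962 V

0.01962 V


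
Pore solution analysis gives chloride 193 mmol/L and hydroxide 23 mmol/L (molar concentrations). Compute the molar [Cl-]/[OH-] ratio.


Threshold parameter = [Cl-] / [OH-] (molar basis; both in mmol/L, so units cancel)
Ratio = 193 / 23 = 8.39

8.39


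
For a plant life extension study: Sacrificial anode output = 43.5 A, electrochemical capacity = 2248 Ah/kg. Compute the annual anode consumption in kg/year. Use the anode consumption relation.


Annual consumption = current * hours per year / capacity
Rate = 43.5 * 8760 / 2248 = 169.5 kg/year

169.5 kg/year


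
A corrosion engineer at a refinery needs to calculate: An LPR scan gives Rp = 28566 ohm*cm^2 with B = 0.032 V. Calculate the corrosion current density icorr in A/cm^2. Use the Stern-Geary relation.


Apply the Stern-Geary relation: icorr = B / Rp
icorr = 0.032 / 28566 = 1.12×10^-6 A/cm^2

1.12×10^-6 A/cm^2


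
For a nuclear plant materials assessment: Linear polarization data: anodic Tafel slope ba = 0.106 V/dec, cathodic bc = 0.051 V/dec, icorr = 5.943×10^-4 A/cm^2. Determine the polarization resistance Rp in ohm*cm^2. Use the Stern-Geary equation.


Apply the Stern-Geary equation: Rp = ba*bc / (2.303*icorr*(ba+bc))
ba*bc = 0.106*0.051 = 0.005406
ba+bc = 0.157; 2.303*icorr*(ba+bc) = 2.303*5.943×10^-4*0.157 = 2.1488165×10^-4
Rp = 0.005406 / 2.1488165×10^-4 = 25.2 ohm*cm^2

25.2 ohm*cm^2


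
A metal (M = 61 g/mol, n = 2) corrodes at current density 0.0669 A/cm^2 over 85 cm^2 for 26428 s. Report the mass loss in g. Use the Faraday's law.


Apply Faraday's law: m = i*A*t*M / (n*F)
Total charge passed Q = i*A*t = 0.0669*85*26428 = 150282.822 C
m = Q*M/(n*F) = 150282.822*61/(2*96485) = 47.506 g

47.506 g


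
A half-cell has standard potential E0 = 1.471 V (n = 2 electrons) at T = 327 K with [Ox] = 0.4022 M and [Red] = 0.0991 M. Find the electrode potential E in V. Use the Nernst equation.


Apply the Nernst equation: E = E0 + (RT/nF)*ln([Ox]/[Red])
Step 1: RT/nF = 8.314*327/(2*96485) = 0.0140886 V
Step 2: [Ox]/[Red] = 0.4022/0.0991 = 4.058527
Step 3: ln(4.058527) = 1.40082
Step 4: correction = 0.0140886 * 1.40082 = 0.02 V
E = 1.471 + 0.02 = 1.491 V

1.491 V


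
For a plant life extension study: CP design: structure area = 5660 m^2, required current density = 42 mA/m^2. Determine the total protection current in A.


I = area * current density, then convert mA → A (÷1000)
I = 5660 * 42 / 1000 = 237.72 A

237.72 A


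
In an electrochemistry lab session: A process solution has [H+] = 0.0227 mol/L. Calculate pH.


pH = −log10[H+]
pH = −log10(0.0227) = 1.64

1.64


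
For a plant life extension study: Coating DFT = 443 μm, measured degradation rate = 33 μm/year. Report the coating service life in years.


Service life = thickness / degradation rate
Life = 443 / 33 = 13.4 years

13.4 years


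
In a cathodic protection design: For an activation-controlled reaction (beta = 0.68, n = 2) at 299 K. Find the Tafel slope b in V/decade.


Apply the Tafel slope relation: b = 2.303*R*T/(beta*n*F)
Numerator: 2.303 * 8.314 * 299 = 5725.0
Denominator: 0.68 * 2 * 96485 = 131219.6
b = 5725.0 / 131219.6 = 0.0436 V/decade

0.0436 V/decade


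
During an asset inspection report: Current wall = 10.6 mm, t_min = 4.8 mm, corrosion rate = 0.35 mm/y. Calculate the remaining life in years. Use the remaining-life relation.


Apply the remaining-life relation: RL = (t_current − t_min) / CR
RL = (10.6 − 4.8) / 0.35 = 5.8 / 0.35 = 16.6 years

16.6 years


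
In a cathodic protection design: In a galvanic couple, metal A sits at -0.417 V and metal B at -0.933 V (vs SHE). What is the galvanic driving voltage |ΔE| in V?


Driving voltage is the absolute potential difference.
|ΔE| = |-0.417 − (-0.933)| = 0.516 V

0.516 V


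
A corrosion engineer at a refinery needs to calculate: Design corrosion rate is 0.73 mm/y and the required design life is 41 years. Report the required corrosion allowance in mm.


Corrosion allowance = CR × design life
CA = 0.73 * 41 = 29.93 mm

29.93 mm


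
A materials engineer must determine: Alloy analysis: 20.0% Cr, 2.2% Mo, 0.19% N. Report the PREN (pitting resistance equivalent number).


Apply the PREN formula: PREN = Cr + 3.3*Mo + 16*N
PREN = 20.0 + 3.3*2.2 + 16*0.19
PREN = 20.0 + 7.26 + 3.04 = 30.3

30.3


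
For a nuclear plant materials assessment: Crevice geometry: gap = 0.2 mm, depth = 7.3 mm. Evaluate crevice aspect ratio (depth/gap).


Aspect ratio = depth / gap
Ratio = 7.3 / 0.2 = 36.5

36.5


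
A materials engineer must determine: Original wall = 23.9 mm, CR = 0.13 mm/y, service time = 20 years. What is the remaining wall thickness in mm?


Remaining wall = original − CR × time
t = 23.9 − 0.13*20 = 23.9 − 2.6 = 21.3 mm

21.3 mm


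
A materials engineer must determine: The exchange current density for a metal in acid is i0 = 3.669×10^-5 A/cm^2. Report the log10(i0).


i0 = 3.669×10^-5 A/cm^2
log10(i0) = -4.435

-4.435


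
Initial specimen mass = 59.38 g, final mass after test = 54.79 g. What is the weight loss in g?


Weight loss = initial − final
WL = 59.38 − 54.79 = 4.59 g

4.59 g


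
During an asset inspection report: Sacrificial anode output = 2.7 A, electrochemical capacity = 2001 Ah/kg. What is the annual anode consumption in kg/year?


Annual consumption = current * hours per year / capacity
Rate = 2.7 * 8760 / 2001 = 11.8 kg/year

11.8 kg/year


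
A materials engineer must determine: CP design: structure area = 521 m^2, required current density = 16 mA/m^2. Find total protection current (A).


I = area * current density, then convert mA → A (÷1000)
I = 521 * 16 / 1000 = 8.34 A

8.34 A


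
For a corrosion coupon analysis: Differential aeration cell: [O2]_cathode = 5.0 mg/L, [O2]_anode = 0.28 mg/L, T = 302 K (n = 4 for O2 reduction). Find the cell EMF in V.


Apply the Nernst concentration-cell relation: E = (RT/nF)*ln(C_cathode/C_anode)
RT/nF = 8.314*302/(4*96485) = 0.00650575 V
ln(5.0/0.28) = 2.8824
E = 0.00650575 * 2.8824 = 0.01875 V

0.01875 V


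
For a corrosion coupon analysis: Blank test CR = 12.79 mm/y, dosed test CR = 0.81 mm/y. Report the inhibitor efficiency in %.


Apply the inhibitor-efficiency definition: IE = (CR_blank − CR_inh)/CR_blank × 100
IE = (12.79 − 0.81) / 12.79 × 100
IE = 11.98 / 12.79 × 100 = 93.7 %

93.7 %


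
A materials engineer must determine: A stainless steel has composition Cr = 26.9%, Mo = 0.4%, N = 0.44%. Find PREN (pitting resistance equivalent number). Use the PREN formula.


Apply the PREN formula: PREN = Cr + 3.3*Mo + 16*N
PREN = 26.9 + 3.3*0.4 + 16*0.44
PREN = 26.9 + 1.32 + 7.04 = 35.26

35.26


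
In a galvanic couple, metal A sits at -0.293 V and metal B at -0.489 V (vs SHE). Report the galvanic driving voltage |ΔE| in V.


Driving voltage is the absolute potential difference.
|ΔE| = |-0.293 − (-0.489)| = 0.196 V

0.196 V


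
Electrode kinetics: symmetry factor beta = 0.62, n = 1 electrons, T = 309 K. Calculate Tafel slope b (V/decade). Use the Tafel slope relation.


Apply the Tafel slope relation: b = 2.303*R*T/(beta*n*F)
Numerator: 2.303 * 8.314 * 309 = 5916.47
Denominator: 0.62 * 1 * 96485 = 59820.7
b = 5916.47 / 59820.7 = 0.099 V/decade

0.099 V/decade


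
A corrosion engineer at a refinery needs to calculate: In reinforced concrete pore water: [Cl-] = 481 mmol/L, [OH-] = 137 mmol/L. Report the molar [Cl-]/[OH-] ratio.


Threshold parameter = [Cl-] / [OH-] (molar basis; both in mmol/L, so units cancel)
Ratio = 481 / 137 = 3.51

3.51


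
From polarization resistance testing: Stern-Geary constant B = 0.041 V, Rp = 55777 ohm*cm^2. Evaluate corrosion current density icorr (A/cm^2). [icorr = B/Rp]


Apply the Stern-Geary relation: icorr = B / Rp
icorr = 0.041 / 55777 = 7.351×10^-7 A/cm^2

7.351×10^-7 A/cm^2


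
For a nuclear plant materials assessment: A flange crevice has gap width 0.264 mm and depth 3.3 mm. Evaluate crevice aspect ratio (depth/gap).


Aspect ratio = depth / gap
Ratio = 3.3 / 0.264 = 12.5

12.5


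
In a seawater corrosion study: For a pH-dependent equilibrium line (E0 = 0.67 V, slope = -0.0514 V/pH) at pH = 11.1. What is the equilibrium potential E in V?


Apply the Pourbaix line equation: E = E0 + slope*pH
E = 0.67 + (-0.0514)*11.1 = 0.67 + (-0.57054) = 0.09946 V
Rounded to 4 decimal places: E = 0.0995 V

0.0995 V


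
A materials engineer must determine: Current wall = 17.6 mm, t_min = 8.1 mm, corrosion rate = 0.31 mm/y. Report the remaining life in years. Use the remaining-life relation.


Apply the remaining-life relation: RL = (t_current − t_min) / CR
RL = (17.6 − 8.1) / 0.31 = 9.5 / 0.31 = 30.6 years

30.6 years


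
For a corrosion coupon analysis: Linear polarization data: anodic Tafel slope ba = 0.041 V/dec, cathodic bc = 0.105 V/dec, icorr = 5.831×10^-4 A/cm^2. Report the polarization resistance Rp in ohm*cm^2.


Apply the Stern-Geary equation: Rp = ba*bc / (2.303*icorr*(ba+bc))
ba*bc = 0.041*0.105 = 0.004305
ba+bc = 0.146; 2.303*icorr*(ba+bc) = 2.303*5.831×10^-4*0.146 = 1.9606038×10^-4
Rp = 0.004305 / 1.9606038×10^-4 = 22.0 ohm*cm^2

22.0 ohm*cm^2


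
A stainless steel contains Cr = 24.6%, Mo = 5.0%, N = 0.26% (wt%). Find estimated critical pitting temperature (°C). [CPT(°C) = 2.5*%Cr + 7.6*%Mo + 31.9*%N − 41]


Apply the ASTM G48 empirical CPT estimate: CPT(°C) = 2.5*%Cr + 7.6*%Mo + 31.9*%N − 41
2.5*24.6 = 61.5; 7.6*5.0 = 38; 31.9*0.26 = 8.294
CPT = 61.5 + 38 + 8.294 − 41 = 66.794 °C
Rounded to 0.1 °C: CPT ≈ 66.8 °C

66.8 °C


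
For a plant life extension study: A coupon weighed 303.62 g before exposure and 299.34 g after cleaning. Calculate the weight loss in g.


Weight loss = initial − final
WL = 303.62 − 299.34 = 4.28 g

4.28 g


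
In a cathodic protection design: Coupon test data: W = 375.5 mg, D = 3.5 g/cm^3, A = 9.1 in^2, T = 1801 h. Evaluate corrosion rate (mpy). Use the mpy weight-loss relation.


Apply the mpy weight-loss relation: CR = 534 * W / (D * A * T)
Numerator: 534 * 375.5 = 200517.0
Denominator: 3.5 * 9.1 * 1801 = 57361.85
CR = 200517.0 / 57361.85 = 3.496 mpy

3.496 mpy


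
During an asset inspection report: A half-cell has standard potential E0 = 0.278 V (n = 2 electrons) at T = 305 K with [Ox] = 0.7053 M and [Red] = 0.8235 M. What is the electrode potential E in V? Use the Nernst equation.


Apply the Nernst equation: E = E0 + (RT/nF)*ln([Ox]/[Red])
Step 1: RT/nF = 8.314*305/(2*96485) = 0.01314075 V
Step 2: [Ox]/[Red] = 0.7053/0.8235 = 0.856466
Step 3: ln(0.856466) = -0.154941
Step 4: correction = 0.01314075 * -0.154941 = -0.002 V
E = 0.278 + -0.002 = 0.276 V

0.276 V


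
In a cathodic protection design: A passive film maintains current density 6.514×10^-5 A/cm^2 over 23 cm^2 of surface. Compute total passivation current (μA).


I = i_pass * A, then convert A → μA (×10^6)
I = 6.514×10^-5 * 23 * 10^6 = 1498.22 μA

1498.22 μA


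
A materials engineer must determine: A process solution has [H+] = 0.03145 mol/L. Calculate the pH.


pH = −log10[H+]
pH = −log10(0.03145) = 1.5

1.5


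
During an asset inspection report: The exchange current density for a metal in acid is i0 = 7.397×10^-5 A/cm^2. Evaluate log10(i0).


i0 = 7.397×10^-5 A/cm^2
log10(i0) = -4.131

-4.131


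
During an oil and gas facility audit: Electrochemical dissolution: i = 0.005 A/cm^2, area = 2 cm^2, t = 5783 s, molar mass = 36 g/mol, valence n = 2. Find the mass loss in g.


Apply Faraday's law: m = i*A*t*M / (n*F)
Total charge passed Q = i*A*t = 0.005*2*5783 = 57.83 C
m = Q*M/(n*F) = 57.83*36/(2*96485) = 0.011 g

0.011 g


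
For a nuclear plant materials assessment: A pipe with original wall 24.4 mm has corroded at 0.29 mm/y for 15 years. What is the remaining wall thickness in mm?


Remaining wall = original − CR × time
t = 24.4 − 0.29*15 = 24.4 − 4.35 = 20.05 mm

20.05 mm


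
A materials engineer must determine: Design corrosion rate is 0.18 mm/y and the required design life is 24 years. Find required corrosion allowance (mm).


Corrosion allowance = CR × design life
CA = 0.18 * 24 = 4.32 mm

4.32 mm


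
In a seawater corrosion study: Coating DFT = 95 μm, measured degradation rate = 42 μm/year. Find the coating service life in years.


Service life = thickness / degradation rate
Life = 95 / 42 = 2.3 years

2.3 years


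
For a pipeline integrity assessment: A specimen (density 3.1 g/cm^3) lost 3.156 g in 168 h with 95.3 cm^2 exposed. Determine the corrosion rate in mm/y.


Apply the mm/y weight-loss relation: CR = 87600 * W / (D * A * T)
Numerator: 87600 * 3.156 = 276465.6
Denominator: 3.1 * 95.3 * 168 = 49632.24
CR = 276465.6 / 49632.24 = 5.570283 mm/y

5.570283 mm/y


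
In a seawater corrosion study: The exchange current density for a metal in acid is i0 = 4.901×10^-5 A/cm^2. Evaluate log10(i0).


i0 = 4.901×10^-5 A/cm^2
log10(i0) = -4.31

-4.31


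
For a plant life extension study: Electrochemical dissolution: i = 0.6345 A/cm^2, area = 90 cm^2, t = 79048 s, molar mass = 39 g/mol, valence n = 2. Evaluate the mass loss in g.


Apply Faraday's law: m = i*A*t*M / (n*F)
Total charge passed Q = i*A*t = 0.6345*90*79048 = 4514036.04 C
m = Q*M/(n*F) = 4514036.04*39/(2*96485) = 912.3045 g

912.3045 g


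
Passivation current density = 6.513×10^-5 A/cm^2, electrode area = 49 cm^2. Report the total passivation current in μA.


I = i_pass * A, then convert A → μA (×10^6)
I = 6.513×10^-5 * 49 * 10^6 = 3191.37 μA

3191.37 μA


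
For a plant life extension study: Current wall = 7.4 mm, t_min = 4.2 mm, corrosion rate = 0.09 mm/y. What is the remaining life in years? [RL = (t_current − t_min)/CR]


Apply the remaining-life relation: RL = (t_current − t_min) / CR
RL = (7.4 − 4.2) / 0.09 = 3.2 / 0.09 = 35.6 years

35.6 years


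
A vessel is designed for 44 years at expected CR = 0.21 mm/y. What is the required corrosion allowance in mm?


Corrosion allowance = CR × design life
CA = 0.21 * 44 = 9.24 mm

9.24 mm


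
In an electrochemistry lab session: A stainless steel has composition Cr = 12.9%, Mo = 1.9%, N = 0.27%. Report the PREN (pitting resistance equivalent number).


Apply the PREN formula: PREN = Cr + 3.3*Mo + 16*N
PREN = 12.9 + 3.3*1.9 + 16*0.27
PREN = 12.9 + 6.27 + 4.32 = 23.49

23.49


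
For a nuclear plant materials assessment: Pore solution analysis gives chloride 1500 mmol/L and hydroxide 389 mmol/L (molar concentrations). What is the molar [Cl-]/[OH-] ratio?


Threshold parameter = [Cl-] / [OH-] (molar basis; both in mmol/L, so units cancel)
Ratio = 1500 / 389 = 3.86

3.86


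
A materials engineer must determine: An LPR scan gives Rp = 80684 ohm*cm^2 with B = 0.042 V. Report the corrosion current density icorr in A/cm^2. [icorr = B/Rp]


Apply the Stern-Geary relation: icorr = B / Rp
icorr = 0.042 / 80684 = 5.205×10^-7 A/cm^2

5.205×10^-7 A/cm^2


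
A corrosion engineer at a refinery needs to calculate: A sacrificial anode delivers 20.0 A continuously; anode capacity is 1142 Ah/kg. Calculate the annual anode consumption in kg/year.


Annual consumption = current * hours per year / capacity
Rate = 20.0 * 8760 / 1142 = 153.4 kg/year

153.4 kg/year


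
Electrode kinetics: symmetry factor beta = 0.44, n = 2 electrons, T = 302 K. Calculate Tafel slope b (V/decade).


Apply the Tafel slope relation: b = 2.303*R*T/(beta*n*F)
Numerator: 2.303 * 8.314 * 302 = 5782.44
Denominator: 0.44 * 2 * 96485 = 84906.8
b = 5782.44 / 84906.8 = 0.068 V/decade

0.068 V/decade


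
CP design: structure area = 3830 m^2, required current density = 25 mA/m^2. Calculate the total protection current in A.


I = area * current density, then convert mA → A (÷1000)
I = 3830 * 25 / 1000 = 95.75 A

95.75 A


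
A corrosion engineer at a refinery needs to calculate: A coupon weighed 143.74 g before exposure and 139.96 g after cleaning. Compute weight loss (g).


Weight loss = initial − final
WL = 143.74 − 139.96 = 3.78 g

3.78 g


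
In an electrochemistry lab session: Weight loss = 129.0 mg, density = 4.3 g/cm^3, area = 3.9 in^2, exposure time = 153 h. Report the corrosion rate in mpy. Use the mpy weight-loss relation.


Apply the mpy weight-loss relation: CR = 534 * W / (D * A * T)
Numerator: 534 * 129.0 = 68886.0
Denominator: 4.3 * 3.9 * 153 = 2565.81
CR = 68886.0 / 2565.81 = 26.848 mpy

26.848 mpy


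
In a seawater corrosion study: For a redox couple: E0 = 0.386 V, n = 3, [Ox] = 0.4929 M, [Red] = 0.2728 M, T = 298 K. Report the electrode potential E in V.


Apply the Nernst equation: E = E0 + (RT/nF)*ln([Ox]/[Red])
Step 1: RT/nF = 8.314*298/(3*96485) = 0.00855944 V
Step 2: [Ox]/[Red] = 0.4929/0.2728 = 1.806818
Step 3: ln(1.806818) = 0.591567
Step 4: correction = 0.00855944 * 0.591567 = 0.0051 V
E = 0.386 + 0.0051 = 0.3911 V

0.3911 V


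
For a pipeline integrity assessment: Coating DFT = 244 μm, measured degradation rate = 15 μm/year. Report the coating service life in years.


Service life = thickness / degradation rate
Life = 244 / 15 = 16.3 years

16.3 years


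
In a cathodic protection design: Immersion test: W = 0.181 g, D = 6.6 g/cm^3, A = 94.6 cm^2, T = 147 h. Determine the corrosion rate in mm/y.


Apply the mm/y weight-loss relation: CR = 87600 * W / (D * A * T)
Numerator: 87600 * 0.181 = 15855.6
Denominator: 6.6 * 94.6 * 147 = 91780.92
CR = 15855.6 / 91780.92 = 0.172755 mm/y

0.172755 mm/y


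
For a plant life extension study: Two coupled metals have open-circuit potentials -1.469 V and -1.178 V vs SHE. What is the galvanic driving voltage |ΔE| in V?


Driving voltage is the absolute potential difference.
|ΔE| = |-1.469 − (-1.178)| = 0.291 V

0.291 V


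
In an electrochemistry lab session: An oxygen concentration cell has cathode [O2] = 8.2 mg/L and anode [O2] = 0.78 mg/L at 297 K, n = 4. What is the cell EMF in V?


Apply the Nernst concentration-cell relation: E = (RT/nF)*ln(C_cathode/C_anode)
RT/nF = 8.314*297/(4*96485) = 0.00639804 V
ln(8.2/0.78) = 2.3526
E = 0.00639804 * 2.3526 = 0.01505 V

0.01505 V


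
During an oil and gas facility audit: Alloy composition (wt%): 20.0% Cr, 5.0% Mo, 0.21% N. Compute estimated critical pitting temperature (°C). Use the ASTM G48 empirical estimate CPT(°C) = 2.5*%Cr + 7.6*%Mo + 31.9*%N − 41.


Apply the ASTM G48 empirical CPT estimate: CPT(°C) = 2.5*%Cr + 7.6*%Mo + 31.9*%N − 41
2.5*20.0 = 50; 7.6*5.0 = 38; 31.9*0.21 = 6.699
CPT = 50 + 38 + 6.699 − 41 = 53.699 °C
Rounded to 0.1 °C: CPT ≈ 53.7 °C

53.7 °C


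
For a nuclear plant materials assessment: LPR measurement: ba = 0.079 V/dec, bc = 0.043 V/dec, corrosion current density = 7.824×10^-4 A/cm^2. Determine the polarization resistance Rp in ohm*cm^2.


Apply the Stern-Geary equation: Rp = ba*bc / (2.303*icorr*(ba+bc))
ba*bc = 0.079*0.043 = 0.003397
ba+bc = 0.122; 2.303*icorr*(ba+bc) = 2.303*7.824×10^-4*0.122 = 2.198278×10^-4
Rp = 0.003397 / 2.198278×10^-4 = 15.45 ohm*cm^2

15.45 ohm*cm^2


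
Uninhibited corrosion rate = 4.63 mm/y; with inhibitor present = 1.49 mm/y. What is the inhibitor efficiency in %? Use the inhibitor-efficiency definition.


Apply the inhibitor-efficiency definition: IE = (CR_blank − CR_inh)/CR_blank × 100
IE = (4.63 − 1.49) / 4.63 × 100
IE = 3.14 / 4.63 × 100 = 67.8 %

67.8 %


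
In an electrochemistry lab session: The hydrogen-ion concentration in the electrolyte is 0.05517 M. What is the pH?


pH = −log10[H+]
pH = −log10(0.05517) = 1.26

1.26


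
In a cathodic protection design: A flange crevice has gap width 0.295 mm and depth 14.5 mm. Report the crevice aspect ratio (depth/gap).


Aspect ratio = depth / gap
Ratio = 14.5 / 0.295 = 49.2

49.2


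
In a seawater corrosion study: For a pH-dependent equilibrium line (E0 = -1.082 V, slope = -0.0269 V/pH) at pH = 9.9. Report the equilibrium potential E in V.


Apply the Pourbaix line equation: E = E0 + slope*pH
E = -1.082 + (-0.0269)*9.9 = -1.082 + (-0.26631) = -1.34831 V
Rounded to 4 decimal places: E = -1.3483 V

-1.3483 V


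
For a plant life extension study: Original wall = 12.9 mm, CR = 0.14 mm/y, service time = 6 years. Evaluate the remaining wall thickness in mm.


Remaining wall = original − CR × time
t = 12.9 − 0.14*6 = 12.9 − 0.84 = 12.06 mm

12.06 mm


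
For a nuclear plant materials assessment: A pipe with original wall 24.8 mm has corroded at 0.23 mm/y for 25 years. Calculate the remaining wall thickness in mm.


Remaining wall = original − CR × time
t = 24.8 − 0.23*25 = 24.8 − 5.75 = 19.05 mm

19.05 mm


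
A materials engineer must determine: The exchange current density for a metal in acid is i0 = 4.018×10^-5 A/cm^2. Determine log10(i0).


i0 = 4.018×10^-5 A/cm^2
log10(i0) = -4.396

-4.396


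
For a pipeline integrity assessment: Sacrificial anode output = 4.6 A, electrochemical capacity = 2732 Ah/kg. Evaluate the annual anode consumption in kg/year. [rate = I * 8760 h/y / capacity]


Annual consumption = current * hours per year / capacity
Rate = 4.6 * 8760 / 2732 = 14.7 kg/year

14.7 kg/year


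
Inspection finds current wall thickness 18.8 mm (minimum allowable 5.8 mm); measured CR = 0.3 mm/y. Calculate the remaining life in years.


Apply the remaining-life relation: RL = (t_current − t_min) / CR
RL = (18.8 − 5.8) / 0.3 = 13.0 / 0.3 = 43.3 years

43.3 years


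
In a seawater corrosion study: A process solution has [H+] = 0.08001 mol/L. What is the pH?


pH = −log10[H+]
pH = −log10(0.08001) = 1.1

1.1


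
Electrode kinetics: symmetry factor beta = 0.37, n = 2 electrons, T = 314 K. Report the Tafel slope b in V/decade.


Apply the Tafel slope relation: b = 2.303*R*T/(beta*n*F)
Numerator: 2.303 * 8.314 * 314 = 6012.2
Denominator: 0.37 * 2 * 96485 = 71398.9
b = 6012.2 / 71398.9 = 0.0842 V/decade

0.0842 V/decade


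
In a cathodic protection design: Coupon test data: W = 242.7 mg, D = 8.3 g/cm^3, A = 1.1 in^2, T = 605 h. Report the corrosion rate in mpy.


Apply the mpy weight-loss relation: CR = 534 * W / (D * A * T)
Numerator: 534 * 242.7 = 129601.8
Denominator: 8.3 * 1.1 * 605 = 5523.65
CR = 129601.8 / 5523.65 = 23.463 mpy

23.463 mpy


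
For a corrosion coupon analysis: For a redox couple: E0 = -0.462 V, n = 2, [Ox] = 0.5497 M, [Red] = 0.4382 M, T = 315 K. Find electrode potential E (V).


Apply the Nernst equation: E = E0 + (RT/nF)*ln([Ox]/[Red])
Step 1: RT/nF = 8.314*315/(2*96485) = 0.01357159 V
Step 2: [Ox]/[Red] = 0.5497/0.4382 = 1.25445
Step 3: ln(1.25445) = 0.226697
Step 4: correction = 0.01357159 * 0.226697 = 0.0031 V
E = -0.462 + 0.0031 = -0.4589 V

-0.4589 V


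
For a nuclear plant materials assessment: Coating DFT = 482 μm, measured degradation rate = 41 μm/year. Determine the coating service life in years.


Service life = thickness / degradation rate
Life = 482 / 41 = 11.8 years

11.8 years


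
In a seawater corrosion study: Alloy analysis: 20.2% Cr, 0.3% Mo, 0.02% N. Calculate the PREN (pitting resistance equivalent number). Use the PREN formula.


Apply the PREN formula: PREN = Cr + 3.3*Mo + 16*N
PREN = 20.2 + 3.3*0.3 + 16*0.02
PREN = 20.2 + 0.99 + 0.32 = 21.51

21.51


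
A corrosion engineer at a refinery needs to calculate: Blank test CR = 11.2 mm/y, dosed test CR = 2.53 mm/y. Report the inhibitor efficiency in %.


Apply the inhibitor-efficiency definition: IE = (CR_blank − CR_inh)/CR_blank × 100
IE = (11.2 − 2.53) / 11.2 × 100
IE = 8.67 / 11.2 × 100 = 77.4 %

77.4 %


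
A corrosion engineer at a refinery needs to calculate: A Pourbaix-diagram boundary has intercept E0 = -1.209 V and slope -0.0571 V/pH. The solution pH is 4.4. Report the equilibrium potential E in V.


Apply the Pourbaix line equation: E = E0 + slope*pH
E = -1.209 + (-0.0571)*4.4 = -1.209 + (-0.25124) = -1.46024 V
Rounded to 4 decimal places: E = -1.4602 V

-1.4602 V


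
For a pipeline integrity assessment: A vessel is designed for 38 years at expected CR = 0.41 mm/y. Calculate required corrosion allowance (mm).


Corrosion allowance = CR × design life
CA = 0.41 * 38 = 15.58 mm

15.58 mm


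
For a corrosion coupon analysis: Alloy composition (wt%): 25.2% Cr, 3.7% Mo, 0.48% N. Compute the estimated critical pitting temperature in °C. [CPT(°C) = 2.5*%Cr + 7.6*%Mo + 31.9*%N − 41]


Apply the ASTM G48 empirical CPT estimate: CPT(°C) = 2.5*%Cr + 7.6*%Mo + 31.9*%N − 41
2.5*25.2 = 63; 7.6*3.7 = 28.12; 31.9*0.48 = 15.312
CPT = 63 + 28.12 + 15.312 − 41 = 65.432 °C
Rounded to 0.1 °C: CPT ≈ 65.4 °C

65.4 °C


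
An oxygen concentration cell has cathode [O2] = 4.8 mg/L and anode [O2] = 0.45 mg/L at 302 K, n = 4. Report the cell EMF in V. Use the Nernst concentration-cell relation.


Apply the Nernst concentration-cell relation: E = (RT/nF)*ln(C_cathode/C_anode)
RT/nF = 8.314*302/(4*96485) = 0.00650575 V
ln(4.8/0.45) = 2.36712
E = 0.00650575 * 2.36712 = 0.0154 V

0.0154 V


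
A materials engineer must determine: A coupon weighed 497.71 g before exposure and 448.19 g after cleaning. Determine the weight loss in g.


Weight loss = initial − final
WL = 497.71 − 448.19 = 49.52 g

49.52 g


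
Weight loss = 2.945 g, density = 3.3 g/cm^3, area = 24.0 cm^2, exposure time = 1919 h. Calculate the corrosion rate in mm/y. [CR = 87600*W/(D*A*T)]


Apply the mm/y weight-loss relation: CR = 87600 * W / (D * A * T)
Numerator: 87600 * 2.945 = 257982.0
Denominator: 3.3 * 24.0 * 1919 = 151984.8
CR = 257982.0 / 151984.8 = 1.6974 mm/y

1.6974 mm/y


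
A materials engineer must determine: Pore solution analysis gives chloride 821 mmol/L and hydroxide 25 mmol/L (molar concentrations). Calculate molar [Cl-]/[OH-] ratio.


Threshold parameter = [Cl-] / [OH-] (molar basis; both in mmol/L, so units cancel)
Ratio = 821 / 25 = 32.84

32.84


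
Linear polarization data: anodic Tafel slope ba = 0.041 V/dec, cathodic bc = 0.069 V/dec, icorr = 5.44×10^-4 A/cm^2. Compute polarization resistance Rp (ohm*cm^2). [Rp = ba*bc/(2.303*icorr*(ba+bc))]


Apply the Stern-Geary equation: Rp = ba*bc / (2.303*icorr*(ba+bc))
ba*bc = 0.041*0.069 = 0.002829
ba+bc = 0.11; 2.303*icorr*(ba+bc) = 2.303*5.44×10^-4*0.11 = 1.3781152×10^-4
Rp = 0.002829 / 1.3781152×10^-4 = 20.53 ohm*cm^2

20.53 ohm*cm^2


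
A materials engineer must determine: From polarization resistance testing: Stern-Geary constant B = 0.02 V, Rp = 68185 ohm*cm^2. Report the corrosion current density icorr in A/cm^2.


Apply the Stern-Geary relation: icorr = B / Rp
icorr = 0.02 / 68185 = 2.933×10^-7 A/cm^2

2.933×10^-7 A/cm^2


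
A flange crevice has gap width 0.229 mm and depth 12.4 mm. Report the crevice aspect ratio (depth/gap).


Aspect ratio = depth / gap
Ratio = 12.4 / 0.229 = 54.1

54.1


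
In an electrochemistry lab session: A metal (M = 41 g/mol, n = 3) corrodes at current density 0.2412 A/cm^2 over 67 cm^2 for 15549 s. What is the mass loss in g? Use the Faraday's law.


Apply Faraday's law: m = i*A*t*M / (n*F)
Total charge passed Q = i*A*t = 0.2412*67*15549 = 251278.0596 C
m = Q*M/(n*F) = 251278.0596*41/(3*96485) = 35.592 g

35.592 g


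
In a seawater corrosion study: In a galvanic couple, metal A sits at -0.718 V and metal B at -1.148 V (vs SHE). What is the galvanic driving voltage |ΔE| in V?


Driving voltage is the absolute potential difference.
|ΔE| = |-0.718 − (-1.148)| = 0.43 V

0.43 V


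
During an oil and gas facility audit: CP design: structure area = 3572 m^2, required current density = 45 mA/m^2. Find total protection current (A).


I = area * current density, then convert mA → A (÷1000)
I = 3572 * 45 / 1000 = 160.74 A

160.74 A


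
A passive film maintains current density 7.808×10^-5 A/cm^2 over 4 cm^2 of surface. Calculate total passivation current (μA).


I = i_pass * A, then convert A → μA (×10^6)
I = 7.808×10^-5 * 4 * 10^6 = 312.32 μA

312.32 μA


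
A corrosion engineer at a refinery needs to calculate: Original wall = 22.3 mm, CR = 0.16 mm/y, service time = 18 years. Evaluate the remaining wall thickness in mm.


Remaining wall = original − CR × time
t = 22.3 − 0.16*18 = 22.3 − 2.88 = 19.42 mm

19.42 mm


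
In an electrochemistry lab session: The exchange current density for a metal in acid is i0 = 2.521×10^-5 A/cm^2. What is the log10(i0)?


i0 = 2.521×10^-5 A/cm^2
log10(i0) = -4.598

-4.598


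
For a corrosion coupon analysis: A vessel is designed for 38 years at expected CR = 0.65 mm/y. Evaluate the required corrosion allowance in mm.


Corrosion allowance = CR × design life
CA = 0.65 * 38 = 24.7 mm

24.7 mm


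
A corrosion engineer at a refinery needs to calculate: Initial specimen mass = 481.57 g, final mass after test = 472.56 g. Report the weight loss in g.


Weight loss = initial − final
WL = 481.57 − 472.56 = 9.01 g

9.01 g


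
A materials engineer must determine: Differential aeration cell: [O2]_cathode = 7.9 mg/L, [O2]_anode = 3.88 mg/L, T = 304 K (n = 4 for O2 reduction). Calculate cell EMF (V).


Apply the Nernst concentration-cell relation: E = (RT/nF)*ln(C_cathode/C_anode)
RT/nF = 8.314*304/(4*96485) = 0.00654883 V
ln(7.9/3.88) = 0.71103
E = 0.00654883 * 0.71103 = 0.00466 V

0.00466 V


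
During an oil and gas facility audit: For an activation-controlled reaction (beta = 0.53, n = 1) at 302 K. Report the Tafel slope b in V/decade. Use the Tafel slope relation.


Apply the Tafel slope relation: b = 2.303*R*T/(beta*n*F)
Numerator: 2.303 * 8.314 * 302 = 5782.44
Denominator: 0.53 * 1 * 96485 = 51137.05
b = 5782.44 / 51137.05 = 0.113 V/decade

0.113 V/decade
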